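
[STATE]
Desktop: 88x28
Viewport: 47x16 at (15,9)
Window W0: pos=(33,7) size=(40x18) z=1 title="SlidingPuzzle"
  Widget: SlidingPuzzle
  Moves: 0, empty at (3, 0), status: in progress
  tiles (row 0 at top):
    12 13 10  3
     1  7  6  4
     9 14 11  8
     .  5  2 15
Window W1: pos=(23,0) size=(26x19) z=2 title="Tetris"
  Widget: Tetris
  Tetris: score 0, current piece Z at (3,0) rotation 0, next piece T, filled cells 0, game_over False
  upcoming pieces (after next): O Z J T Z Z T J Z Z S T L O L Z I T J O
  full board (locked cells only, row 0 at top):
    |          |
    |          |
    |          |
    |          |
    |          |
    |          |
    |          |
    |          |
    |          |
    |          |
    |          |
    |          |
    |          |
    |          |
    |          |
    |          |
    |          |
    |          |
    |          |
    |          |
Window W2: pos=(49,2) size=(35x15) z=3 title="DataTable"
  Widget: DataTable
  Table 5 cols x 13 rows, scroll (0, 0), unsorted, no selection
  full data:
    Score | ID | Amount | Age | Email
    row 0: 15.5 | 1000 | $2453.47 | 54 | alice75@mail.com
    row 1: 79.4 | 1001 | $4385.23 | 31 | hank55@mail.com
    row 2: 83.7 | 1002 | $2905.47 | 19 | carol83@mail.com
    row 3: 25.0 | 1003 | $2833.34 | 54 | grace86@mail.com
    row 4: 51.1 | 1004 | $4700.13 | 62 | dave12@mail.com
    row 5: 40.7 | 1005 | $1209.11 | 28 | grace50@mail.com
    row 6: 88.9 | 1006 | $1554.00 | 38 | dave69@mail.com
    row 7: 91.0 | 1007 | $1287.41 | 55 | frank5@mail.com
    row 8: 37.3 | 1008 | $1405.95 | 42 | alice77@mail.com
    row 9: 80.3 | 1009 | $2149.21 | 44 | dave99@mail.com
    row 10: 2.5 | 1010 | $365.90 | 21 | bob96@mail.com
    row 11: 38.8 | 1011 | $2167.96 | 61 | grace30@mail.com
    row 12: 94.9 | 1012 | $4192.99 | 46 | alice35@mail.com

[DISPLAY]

        ┃          │Score:       ┃┃83.7 │1002│$
        ┃          │0            ┃┃25.0 │1003│$
        ┃          │             ┃┃51.1 │1004│$
        ┃          │             ┃┃40.7 │1005│$
        ┃          │             ┃┃88.9 │1006│$
        ┃          │             ┃┃91.0 │1007│$
        ┃          │             ┃┃37.3 │1008│$
        ┃          │             ┃┗━━━━━━━━━━━━
        ┃          │             ┃│ 15 │       
        ┗━━━━━━━━━━━━━━━━━━━━━━━━┛┴────┘       
                  ┃Moves: 0                    
                  ┃                            
                  ┃                            
                  ┃                            
                  ┃                            
                  ┗━━━━━━━━━━━━━━━━━━━━━━━━━━━━


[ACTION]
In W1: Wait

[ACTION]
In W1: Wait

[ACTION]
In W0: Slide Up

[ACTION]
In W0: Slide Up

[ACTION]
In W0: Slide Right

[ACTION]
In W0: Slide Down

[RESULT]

        ┃          │Score:       ┃┃83.7 │1002│$
        ┃          │0            ┃┃25.0 │1003│$
        ┃          │             ┃┃51.1 │1004│$
        ┃          │             ┃┃40.7 │1005│$
        ┃          │             ┃┃88.9 │1006│$
        ┃          │             ┃┃91.0 │1007│$
        ┃          │             ┃┃37.3 │1008│$
        ┃          │             ┃┗━━━━━━━━━━━━
        ┃          │             ┃│ 15 │       
        ┗━━━━━━━━━━━━━━━━━━━━━━━━┛┴────┘       
                  ┃Moves: 1                    
                  ┃                            
                  ┃                            
                  ┃                            
                  ┃                            
                  ┗━━━━━━━━━━━━━━━━━━━━━━━━━━━━


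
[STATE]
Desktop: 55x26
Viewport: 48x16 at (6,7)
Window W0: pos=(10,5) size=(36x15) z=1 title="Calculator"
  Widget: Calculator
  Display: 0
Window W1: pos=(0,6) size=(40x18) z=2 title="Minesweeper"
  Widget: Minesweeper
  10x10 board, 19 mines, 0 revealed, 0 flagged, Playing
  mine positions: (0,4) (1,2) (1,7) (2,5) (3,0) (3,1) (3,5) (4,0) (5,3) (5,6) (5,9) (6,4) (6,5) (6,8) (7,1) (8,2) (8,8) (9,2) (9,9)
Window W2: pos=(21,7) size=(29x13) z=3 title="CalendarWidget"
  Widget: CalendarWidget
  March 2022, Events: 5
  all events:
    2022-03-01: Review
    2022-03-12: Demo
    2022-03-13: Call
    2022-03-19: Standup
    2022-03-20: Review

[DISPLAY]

sweeper        ┏━━━━━━━━━━━━━━━━━━━━━━━━━━━┓    
───────────────┃ CalendarWidget            ┃    
■■■■■          ┠───────────────────────────┨    
■■■■■          ┃         March 2022        ┃    
■■■■■          ┃Mo Tu We Th Fr Sa Su       ┃    
■■■■■          ┃    1*  2  3  4  5  6      ┃    
■■■■■          ┃ 7  8  9 10 11 12* 13*     ┃    
■■■■■          ┃14 15 16 17 18 19* 20*     ┃    
■■■■■          ┃21 22 23 24 25 26 27       ┃    
■■■■■          ┃28 29 30 31                ┃    
■■■■■          ┃                           ┃    
■■■■■          ┃                           ┃    
               ┗━━━━━━━━━━━━━━━━━━━━━━━━━━━┛    
                                 ┃              
                                 ┃              
                                 ┃              


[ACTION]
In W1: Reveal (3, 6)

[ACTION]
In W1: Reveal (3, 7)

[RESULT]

sweeper        ┏━━━━━━━━━━━━━━━━━━━━━━━━━━━┓    
───────────────┃ CalendarWidget            ┃    
■■■1           ┠───────────────────────────┨    
■■■1           ┃         March 2022        ┃    
■311           ┃Mo Tu We Th Fr Sa Su       ┃    
■2             ┃    1*  2  3  4  5  6      ┃    
■2111          ┃ 7  8  9 10 11 12* 13*     ┃    
■■■■■          ┃14 15 16 17 18 19* 20*     ┃    
■■■■■          ┃21 22 23 24 25 26 27       ┃    
■■■■■          ┃28 29 30 31                ┃    
■■■■■          ┃                           ┃    
■■■■■          ┃                           ┃    
               ┗━━━━━━━━━━━━━━━━━━━━━━━━━━━┛    
                                 ┃              
                                 ┃              
                                 ┃              


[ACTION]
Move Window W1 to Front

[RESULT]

sweeper                          ┃━━━━━━━━━┓    
─────────────────────────────────┨         ┃    
■■■1                             ┃─────────┨    
■■■1                             ┃2        ┃    
■311                             ┃Su       ┃    
■2                               ┃  6      ┃    
■2111                            ┃ 13*     ┃    
■■■■■                            ┃ 20*     ┃    
■■■■■                            ┃27       ┃    
■■■■■                            ┃         ┃    
■■■■■                            ┃         ┃    
■■■■■                            ┃         ┃    
                                 ┃━━━━━━━━━┛    
                                 ┃              
                                 ┃              
                                 ┃              


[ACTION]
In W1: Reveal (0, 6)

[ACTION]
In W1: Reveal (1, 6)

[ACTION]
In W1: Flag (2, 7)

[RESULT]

sweeper                          ┃━━━━━━━━━┓    
─────────────────────────────────┨         ┃    
■1■1                             ┃─────────┨    
■2■1                             ┃2        ┃    
■311                             ┃Su       ┃    
■2                               ┃  6      ┃    
■2111                            ┃ 13*     ┃    
■■■■■                            ┃ 20*     ┃    
■■■■■                            ┃27       ┃    
■■■■■                            ┃         ┃    
■■■■■                            ┃         ┃    
■■■■■                            ┃         ┃    
                                 ┃━━━━━━━━━┛    
                                 ┃              
                                 ┃              
                                 ┃              


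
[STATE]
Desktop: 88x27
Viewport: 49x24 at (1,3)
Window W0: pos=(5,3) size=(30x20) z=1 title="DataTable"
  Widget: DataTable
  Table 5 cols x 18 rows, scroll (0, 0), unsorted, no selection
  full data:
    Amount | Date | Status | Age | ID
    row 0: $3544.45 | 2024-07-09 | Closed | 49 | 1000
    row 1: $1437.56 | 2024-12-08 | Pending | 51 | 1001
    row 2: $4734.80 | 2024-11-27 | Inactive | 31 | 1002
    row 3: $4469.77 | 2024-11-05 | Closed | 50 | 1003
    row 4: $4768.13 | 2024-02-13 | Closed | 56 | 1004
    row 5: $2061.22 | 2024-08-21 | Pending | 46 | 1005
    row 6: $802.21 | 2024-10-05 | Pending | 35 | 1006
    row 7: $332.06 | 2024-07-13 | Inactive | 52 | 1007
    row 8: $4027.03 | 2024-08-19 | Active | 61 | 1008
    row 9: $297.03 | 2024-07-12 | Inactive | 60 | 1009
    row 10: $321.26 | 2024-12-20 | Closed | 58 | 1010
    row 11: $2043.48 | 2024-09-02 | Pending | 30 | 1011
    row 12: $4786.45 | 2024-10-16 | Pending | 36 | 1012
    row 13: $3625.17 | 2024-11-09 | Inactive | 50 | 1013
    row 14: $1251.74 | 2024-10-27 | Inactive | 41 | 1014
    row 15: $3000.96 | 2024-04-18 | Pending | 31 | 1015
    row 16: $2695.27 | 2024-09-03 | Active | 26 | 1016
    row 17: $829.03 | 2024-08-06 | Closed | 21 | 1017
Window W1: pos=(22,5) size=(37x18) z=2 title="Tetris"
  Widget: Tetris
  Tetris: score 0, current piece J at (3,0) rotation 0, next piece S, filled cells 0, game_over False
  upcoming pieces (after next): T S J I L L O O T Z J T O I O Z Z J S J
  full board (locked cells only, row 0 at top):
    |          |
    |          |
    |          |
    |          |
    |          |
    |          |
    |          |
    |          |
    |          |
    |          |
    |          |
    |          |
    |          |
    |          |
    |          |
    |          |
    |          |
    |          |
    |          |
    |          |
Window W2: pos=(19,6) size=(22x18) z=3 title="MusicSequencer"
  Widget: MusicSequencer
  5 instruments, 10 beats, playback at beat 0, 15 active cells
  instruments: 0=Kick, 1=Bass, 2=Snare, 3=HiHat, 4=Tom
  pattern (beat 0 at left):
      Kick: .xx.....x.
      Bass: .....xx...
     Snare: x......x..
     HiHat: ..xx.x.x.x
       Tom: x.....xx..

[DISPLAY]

    ┏━━━━━━━━━━━━━━━━━━━━━━━━━━━━┓               
    ┃ DataTable                  ┃               
    ┠────────────────┏━━━━━━━━━━━━━━━━━━━━━━━━━━━
    ┃Amount  │Date┏━━━━━━━━━━━━━━━━━━━━┓         
    ┃────────┼────┃ MusicSequencer     ┃─────────
    ┃$3544.45│2024┠────────────────────┨         
    ┃$1437.56│2024┃      ▼123456789    ┃         
    ┃$4734.80│2024┃  Kick·██·····█·    ┃         
    ┃$4469.77│2024┃  Bass·····██···    ┃         
    ┃$4768.13│2024┃ Snare█······█··    ┃         
    ┃$2061.22│2024┃ HiHat··██·█·█·█    ┃         
    ┃$802.21 │2024┃   Tom█·····██··    ┃         
    ┃$332.06 │2024┃                    ┃         
    ┃$4027.03│2024┃                    ┃         
    ┃$297.03 │2024┃                    ┃         
    ┃$321.26 │2024┃                    ┃         
    ┃$2043.48│2024┃                    ┃         
    ┃$4786.45│2024┃                    ┃         
    ┃$3625.17│2024┃                    ┃         
    ┗━━━━━━━━━━━━━┃                    ┃━━━━━━━━━
                  ┗━━━━━━━━━━━━━━━━━━━━┛         
                                                 
                                                 
                                                 


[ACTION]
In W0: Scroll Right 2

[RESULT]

    ┏━━━━━━━━━━━━━━━━━━━━━━━━━━━━┓               
    ┃ DataTable                  ┃               
    ┠────────────────┏━━━━━━━━━━━━━━━━━━━━━━━━━━━
    ┃ount  │Date  ┏━━━━━━━━━━━━━━━━━━━━┓         
    ┃──────┼──────┃ MusicSequencer     ┃─────────
    ┃544.45│2024-0┠────────────────────┨         
    ┃437.56│2024-1┃      ▼123456789    ┃         
    ┃734.80│2024-1┃  Kick·██·····█·    ┃         
    ┃469.77│2024-1┃  Bass·····██···    ┃         
    ┃768.13│2024-0┃ Snare█······█··    ┃         
    ┃061.22│2024-0┃ HiHat··██·█·█·█    ┃         
    ┃02.21 │2024-1┃   Tom█·····██··    ┃         
    ┃32.06 │2024-0┃                    ┃         
    ┃027.03│2024-0┃                    ┃         
    ┃97.03 │2024-0┃                    ┃         
    ┃21.26 │2024-1┃                    ┃         
    ┃043.48│2024-0┃                    ┃         
    ┃786.45│2024-1┃                    ┃         
    ┃625.17│2024-1┃                    ┃         
    ┗━━━━━━━━━━━━━┃                    ┃━━━━━━━━━
                  ┗━━━━━━━━━━━━━━━━━━━━┛         
                                                 
                                                 
                                                 


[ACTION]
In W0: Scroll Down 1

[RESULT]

    ┏━━━━━━━━━━━━━━━━━━━━━━━━━━━━┓               
    ┃ DataTable                  ┃               
    ┠────────────────┏━━━━━━━━━━━━━━━━━━━━━━━━━━━
    ┃ount  │Date  ┏━━━━━━━━━━━━━━━━━━━━┓         
    ┃──────┼──────┃ MusicSequencer     ┃─────────
    ┃437.56│2024-1┠────────────────────┨         
    ┃734.80│2024-1┃      ▼123456789    ┃         
    ┃469.77│2024-1┃  Kick·██·····█·    ┃         
    ┃768.13│2024-0┃  Bass·····██···    ┃         
    ┃061.22│2024-0┃ Snare█······█··    ┃         
    ┃02.21 │2024-1┃ HiHat··██·█·█·█    ┃         
    ┃32.06 │2024-0┃   Tom█·····██··    ┃         
    ┃027.03│2024-0┃                    ┃         
    ┃97.03 │2024-0┃                    ┃         
    ┃21.26 │2024-1┃                    ┃         
    ┃043.48│2024-0┃                    ┃         
    ┃786.45│2024-1┃                    ┃         
    ┃625.17│2024-1┃                    ┃         
    ┃251.74│2024-1┃                    ┃         
    ┗━━━━━━━━━━━━━┃                    ┃━━━━━━━━━
                  ┗━━━━━━━━━━━━━━━━━━━━┛         
                                                 
                                                 
                                                 


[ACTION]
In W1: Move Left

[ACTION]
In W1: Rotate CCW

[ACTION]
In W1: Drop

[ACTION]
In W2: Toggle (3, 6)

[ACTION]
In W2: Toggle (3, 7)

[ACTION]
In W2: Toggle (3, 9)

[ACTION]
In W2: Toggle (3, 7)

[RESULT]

    ┏━━━━━━━━━━━━━━━━━━━━━━━━━━━━┓               
    ┃ DataTable                  ┃               
    ┠────────────────┏━━━━━━━━━━━━━━━━━━━━━━━━━━━
    ┃ount  │Date  ┏━━━━━━━━━━━━━━━━━━━━┓         
    ┃──────┼──────┃ MusicSequencer     ┃─────────
    ┃437.56│2024-1┠────────────────────┨         
    ┃734.80│2024-1┃      ▼123456789    ┃         
    ┃469.77│2024-1┃  Kick·██·····█·    ┃         
    ┃768.13│2024-0┃  Bass·····██···    ┃         
    ┃061.22│2024-0┃ Snare█······█··    ┃         
    ┃02.21 │2024-1┃ HiHat··██·███··    ┃         
    ┃32.06 │2024-0┃   Tom█·····██··    ┃         
    ┃027.03│2024-0┃                    ┃         
    ┃97.03 │2024-0┃                    ┃         
    ┃21.26 │2024-1┃                    ┃         
    ┃043.48│2024-0┃                    ┃         
    ┃786.45│2024-1┃                    ┃         
    ┃625.17│2024-1┃                    ┃         
    ┃251.74│2024-1┃                    ┃         
    ┗━━━━━━━━━━━━━┃                    ┃━━━━━━━━━
                  ┗━━━━━━━━━━━━━━━━━━━━┛         
                                                 
                                                 
                                                 


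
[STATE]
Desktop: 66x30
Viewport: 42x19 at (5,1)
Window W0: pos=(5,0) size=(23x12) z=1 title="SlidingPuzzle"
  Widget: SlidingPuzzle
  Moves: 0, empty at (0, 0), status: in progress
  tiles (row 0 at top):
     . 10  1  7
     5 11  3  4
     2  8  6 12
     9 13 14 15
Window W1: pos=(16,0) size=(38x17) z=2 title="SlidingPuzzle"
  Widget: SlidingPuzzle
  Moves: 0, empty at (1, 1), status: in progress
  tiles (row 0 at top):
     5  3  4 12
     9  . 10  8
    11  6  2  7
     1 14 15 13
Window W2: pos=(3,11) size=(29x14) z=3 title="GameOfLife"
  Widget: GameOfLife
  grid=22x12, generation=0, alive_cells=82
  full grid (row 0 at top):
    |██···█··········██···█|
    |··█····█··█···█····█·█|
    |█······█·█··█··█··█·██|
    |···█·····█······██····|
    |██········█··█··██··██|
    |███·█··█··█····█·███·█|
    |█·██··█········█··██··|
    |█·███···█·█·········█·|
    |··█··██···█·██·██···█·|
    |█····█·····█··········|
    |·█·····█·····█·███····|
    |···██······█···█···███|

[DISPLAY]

┃ SlidingPu┃ SlidingPuzzle                
┠──────────┠──────────────────────────────
┃┌────┬────┃┌────┬────┬────┬────┐         
┃│    │ 10 ┃│  5 │  3 │  4 │ 12 │         
┃├────┼────┃├────┼────┼────┼────┤         
┃│  5 │ 11 ┃│  9 │    │ 10 │  8 │         
┃├────┼────┃├────┼────┼────┼────┤         
┃│  2 │  8 ┃│ 11 │  6 │  2 │  7 │         
┃├────┼────┃├────┼────┼────┼────┤         
┃│  9 │ 13 ┃│  1 │ 14 │ 15 │ 13 │         
━━━━━━━━━━━━━━━━━━━━━━━━━━┓┴────┘         
GameOfLife                ┃               
──────────────────────────┨               
en: 0                     ┃               
·█····█··█···█····█·█     ┃               
······█·█··█··█··█·██     ┃━━━━━━━━━━━━━━━
··█·····█······██····     ┃               
█········█··█··██··██     ┃               
██·█··█··█····█·███·█     ┃               


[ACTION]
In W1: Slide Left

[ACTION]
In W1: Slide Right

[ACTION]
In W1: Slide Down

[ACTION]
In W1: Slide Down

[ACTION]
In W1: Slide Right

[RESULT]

┃ SlidingPu┃ SlidingPuzzle                
┠──────────┠──────────────────────────────
┃┌────┬────┃┌────┬────┬────┬────┐         
┃│    │ 10 ┃│    │  5 │  4 │ 12 │         
┃├────┼────┃├────┼────┼────┼────┤         
┃│  5 │ 11 ┃│  9 │  3 │ 10 │  8 │         
┃├────┼────┃├────┼────┼────┼────┤         
┃│  2 │  8 ┃│ 11 │  6 │  2 │  7 │         
┃├────┼────┃├────┼────┼────┼────┤         
┃│  9 │ 13 ┃│  1 │ 14 │ 15 │ 13 │         
━━━━━━━━━━━━━━━━━━━━━━━━━━┓┴────┘         
GameOfLife                ┃               
──────────────────────────┨               
en: 0                     ┃               
·█····█··█···█····█·█     ┃               
······█·█··█··█··█·██     ┃━━━━━━━━━━━━━━━
··█·····█······██····     ┃               
█········█··█··██··██     ┃               
██·█··█··█····█·███·█     ┃               


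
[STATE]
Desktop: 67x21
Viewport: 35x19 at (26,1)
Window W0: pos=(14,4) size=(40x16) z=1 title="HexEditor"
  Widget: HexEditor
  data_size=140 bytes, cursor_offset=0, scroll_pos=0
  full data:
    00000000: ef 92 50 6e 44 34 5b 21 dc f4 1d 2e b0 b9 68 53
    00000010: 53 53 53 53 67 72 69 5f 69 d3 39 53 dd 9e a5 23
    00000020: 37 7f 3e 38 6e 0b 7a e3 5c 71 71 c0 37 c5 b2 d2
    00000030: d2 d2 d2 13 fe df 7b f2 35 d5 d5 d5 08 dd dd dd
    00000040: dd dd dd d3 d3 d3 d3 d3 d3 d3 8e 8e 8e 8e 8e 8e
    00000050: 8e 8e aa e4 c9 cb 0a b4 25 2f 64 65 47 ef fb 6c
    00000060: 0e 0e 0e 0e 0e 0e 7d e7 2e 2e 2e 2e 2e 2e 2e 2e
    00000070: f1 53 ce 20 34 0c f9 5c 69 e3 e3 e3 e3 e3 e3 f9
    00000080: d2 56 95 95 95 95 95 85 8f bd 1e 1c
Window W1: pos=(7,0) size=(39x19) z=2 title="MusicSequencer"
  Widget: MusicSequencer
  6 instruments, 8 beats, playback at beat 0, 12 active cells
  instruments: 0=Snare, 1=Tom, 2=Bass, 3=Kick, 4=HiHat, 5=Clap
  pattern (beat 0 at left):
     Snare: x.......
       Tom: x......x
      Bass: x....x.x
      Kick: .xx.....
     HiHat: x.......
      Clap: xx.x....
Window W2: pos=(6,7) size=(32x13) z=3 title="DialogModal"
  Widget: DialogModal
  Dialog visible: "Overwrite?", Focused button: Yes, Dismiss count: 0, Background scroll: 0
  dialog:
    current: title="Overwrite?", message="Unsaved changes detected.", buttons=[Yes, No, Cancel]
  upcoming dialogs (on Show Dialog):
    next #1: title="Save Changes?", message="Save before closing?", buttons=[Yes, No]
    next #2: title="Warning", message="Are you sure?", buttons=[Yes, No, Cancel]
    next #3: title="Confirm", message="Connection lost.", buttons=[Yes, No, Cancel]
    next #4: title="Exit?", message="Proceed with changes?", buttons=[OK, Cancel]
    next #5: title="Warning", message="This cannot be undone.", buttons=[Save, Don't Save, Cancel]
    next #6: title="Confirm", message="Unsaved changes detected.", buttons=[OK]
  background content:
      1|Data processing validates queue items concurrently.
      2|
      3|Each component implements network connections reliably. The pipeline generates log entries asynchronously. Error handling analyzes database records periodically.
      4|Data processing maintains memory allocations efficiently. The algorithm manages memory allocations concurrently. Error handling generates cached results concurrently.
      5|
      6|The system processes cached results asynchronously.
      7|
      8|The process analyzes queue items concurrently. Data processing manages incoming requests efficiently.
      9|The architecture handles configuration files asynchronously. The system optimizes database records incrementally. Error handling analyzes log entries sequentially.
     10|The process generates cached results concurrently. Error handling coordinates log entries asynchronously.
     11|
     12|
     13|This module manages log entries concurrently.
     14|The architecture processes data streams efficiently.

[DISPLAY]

                   ┃               
───────────────────┨               
                   ┃               
                   ┃━━━━━━━┓       
                   ┃       ┃       
                   ┃───────┨       
━━━━━━━━━━━┓       ┃21  dc ┃       
           ┃       ┃5f  69 ┃       
───────────┨       ┃e3  5c ┃       
idates queu┃       ┃f2  35 ┃       
           ┃       ┃d3  d3 ┃       
────────┐tw┃       ┃b4  25 ┃       
?       │mo┃       ┃e7  2e ┃       
detected│  ┃       ┃5c  69 ┃       
ncel    │re┃       ┃85  8f ┃       
────────┘  ┃       ┃       ┃       
s queue ite┃       ┃       ┃       
ndles confi┃━━━━━━━┛       ┃       
━━━━━━━━━━━┛━━━━━━━━━━━━━━━┛       


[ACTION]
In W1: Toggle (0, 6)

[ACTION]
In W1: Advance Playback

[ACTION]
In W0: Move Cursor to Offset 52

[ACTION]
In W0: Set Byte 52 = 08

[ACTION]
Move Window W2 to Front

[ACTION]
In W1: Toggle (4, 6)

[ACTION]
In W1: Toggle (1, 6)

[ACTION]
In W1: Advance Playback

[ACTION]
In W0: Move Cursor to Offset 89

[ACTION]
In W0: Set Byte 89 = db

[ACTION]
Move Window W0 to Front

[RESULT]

                   ┃               
───────────────────┨               
                   ┃               
━━━━━━━━━━━━━━━━━━━━━━━━━━━┓       
                           ┃       
───────────────────────────┨       
f 92 50 6e 44 34 5b 21  dc ┃       
3 53 53 53 67 72 69 5f  69 ┃       
7 7f 3e 38 6e 0b 7a e3  5c ┃       
2 d2 d2 13 08 df 7b f2  35 ┃       
d dd dd d3 d3 d3 d3 d3  d3 ┃       
e 8e aa e4 c9 cb 0a b4  25 ┃       
e 0e 0e 0e 0e 0e 7d e7  2e ┃       
1 53 ce 20 34 0c f9 5c  69 ┃       
2 56 95 95 95 95 95 85  8f ┃       
                           ┃       
                           ┃       
                           ┃       
━━━━━━━━━━━━━━━━━━━━━━━━━━━┛       


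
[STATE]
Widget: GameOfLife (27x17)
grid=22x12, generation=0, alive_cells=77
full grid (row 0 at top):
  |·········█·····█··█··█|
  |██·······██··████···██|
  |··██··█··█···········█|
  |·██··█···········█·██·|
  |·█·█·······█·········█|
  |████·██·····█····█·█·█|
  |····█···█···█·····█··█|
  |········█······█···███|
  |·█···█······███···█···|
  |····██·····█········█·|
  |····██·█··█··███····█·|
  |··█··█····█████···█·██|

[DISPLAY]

Gen: 0                     
·········█·····█··█··█     
██·······██··████···██     
··██··█··█···········█     
·██··█···········█·██·     
·█·█·······█·········█     
████·██·····█····█·█·█     
····█···█···█·····█··█     
········█······█···███     
·█···█······███···█···     
····██·····█········█·     
····██·█··█··███····█·     
··█··█····█████···█·██     
                           
                           
                           
                           


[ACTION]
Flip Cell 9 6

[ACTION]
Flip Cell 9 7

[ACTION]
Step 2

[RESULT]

Gen: 2                     
········█·█···█·█···██     
·██·····█··█·····█·█··     
█··█····█·█···█·█··█··     
··████·········█···█·█     
██·█·██············█·█     
██················██·█     
██·█·██····███···██··█     
··█·········█·█···██·█     
······█····██·██··█··█     
····█··██··███·█····█·     
····██·█··█·█·███····█     
····███···██·······███     
                           
                           
                           
                           


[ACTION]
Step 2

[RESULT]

Gen: 4                     
········███······███··     
········█·█····██████·     
·█····█████····█····█·     
····███········██·██··     
····███············█··     
···········███·······█     
·█·········████·█····█     
·█····█·····█████·█··█     
·····█·██·····██···█·█     
······█···█···█·█··█·█     
···████·······███··█··     
·······██·██··███···██     
                           
                           
                           
                           


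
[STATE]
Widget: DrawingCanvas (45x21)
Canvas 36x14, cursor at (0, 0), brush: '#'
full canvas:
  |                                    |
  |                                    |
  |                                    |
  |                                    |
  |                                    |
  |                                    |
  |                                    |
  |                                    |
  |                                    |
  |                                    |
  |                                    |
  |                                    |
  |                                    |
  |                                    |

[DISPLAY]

+                                            
                                             
                                             
                                             
                                             
                                             
                                             
                                             
                                             
                                             
                                             
                                             
                                             
                                             
                                             
                                             
                                             
                                             
                                             
                                             
                                             


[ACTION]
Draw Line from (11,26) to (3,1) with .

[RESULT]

+                                            
                                             
                                             
 ..                                          
   ...                                       
      ...                                    
         ...                                 
            ....                             
                ...                          
                   ...                       
                      ...                    
                         ..                  
                                             
                                             
                                             
                                             
                                             
                                             
                                             
                                             
                                             


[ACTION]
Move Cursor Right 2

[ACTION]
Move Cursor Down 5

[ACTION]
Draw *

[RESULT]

                                             
                                             
                                             
 ..                                          
   ...                                       
  *   ...                                    
         ...                                 
            ....                             
                ...                          
                   ...                       
                      ...                    
                         ..                  
                                             
                                             
                                             
                                             
                                             
                                             
                                             
                                             
                                             


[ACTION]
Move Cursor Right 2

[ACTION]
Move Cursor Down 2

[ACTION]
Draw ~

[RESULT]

                                             
                                             
                                             
 ..                                          
   ...                                       
  *   ...                                    
         ...                                 
    ~       ....                             
                ...                          
                   ...                       
                      ...                    
                         ..                  
                                             
                                             
                                             
                                             
                                             
                                             
                                             
                                             
                                             


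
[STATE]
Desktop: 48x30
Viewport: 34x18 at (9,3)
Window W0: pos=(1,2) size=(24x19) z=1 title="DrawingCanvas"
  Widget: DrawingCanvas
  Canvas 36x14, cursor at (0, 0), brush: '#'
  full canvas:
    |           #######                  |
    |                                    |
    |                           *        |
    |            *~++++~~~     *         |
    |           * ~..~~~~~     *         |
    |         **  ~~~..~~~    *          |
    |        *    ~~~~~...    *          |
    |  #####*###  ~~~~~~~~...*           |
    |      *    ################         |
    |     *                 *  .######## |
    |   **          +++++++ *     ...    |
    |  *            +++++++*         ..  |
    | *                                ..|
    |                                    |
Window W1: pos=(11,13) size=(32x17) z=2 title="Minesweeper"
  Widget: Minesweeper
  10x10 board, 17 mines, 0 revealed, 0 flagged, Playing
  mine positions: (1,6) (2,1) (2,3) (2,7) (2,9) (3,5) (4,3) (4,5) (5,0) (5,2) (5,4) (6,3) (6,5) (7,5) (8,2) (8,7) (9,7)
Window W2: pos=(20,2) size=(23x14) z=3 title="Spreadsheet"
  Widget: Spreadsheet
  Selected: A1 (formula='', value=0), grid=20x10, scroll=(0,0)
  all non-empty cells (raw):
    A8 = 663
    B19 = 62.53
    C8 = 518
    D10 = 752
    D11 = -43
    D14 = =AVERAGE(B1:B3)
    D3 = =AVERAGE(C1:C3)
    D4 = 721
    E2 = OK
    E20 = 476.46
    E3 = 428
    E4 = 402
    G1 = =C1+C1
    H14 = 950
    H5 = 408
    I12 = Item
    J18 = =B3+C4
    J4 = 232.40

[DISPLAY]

gCanvas    ┃ Spreadsheet         ┃
───────────┠─────────────────────┨
    #######┃A1:                  ┃
           ┃       A       B     ┃
           ┃---------------------┃
     *~++++┃  1      [0]       0 ┃
    * ~..~~┃  2        0       0 ┃
  **  ~~~..┃  3        0       0 ┃
 *    ~~~~~┃  4        0       0 ┃
*###  ~~~~~┃  5        0       0 ┃
  ┏━━━━━━━━┃  6        0       0 ┃
  ┃ Mineswe┃  7        0       0 ┃
  ┠────────┗━━━━━━━━━━━━━━━━━━━━━┛
  ┃■■■■■■■■■■                    ┃
  ┃■■■■■■■■■■                    ┃
  ┃■■■■■■■■■■                    ┃
  ┃■■■■■■■■■■                    ┃
━━┃■■■■■■■■■■                    ┃


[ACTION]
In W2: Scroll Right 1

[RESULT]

gCanvas    ┃ Spreadsheet         ┃
───────────┠─────────────────────┨
    #######┃A1:                  ┃
           ┃       B       C     ┃
           ┃---------------------┃
     *~++++┃  1        0       0 ┃
    * ~..~~┃  2        0       0 ┃
  **  ~~~..┃  3        0       0 ┃
 *    ~~~~~┃  4        0       0 ┃
*###  ~~~~~┃  5        0       0 ┃
  ┏━━━━━━━━┃  6        0       0 ┃
  ┃ Mineswe┃  7        0       0 ┃
  ┠────────┗━━━━━━━━━━━━━━━━━━━━━┛
  ┃■■■■■■■■■■                    ┃
  ┃■■■■■■■■■■                    ┃
  ┃■■■■■■■■■■                    ┃
  ┃■■■■■■■■■■                    ┃
━━┃■■■■■■■■■■                    ┃


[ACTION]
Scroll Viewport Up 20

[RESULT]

                                  
                                  
━━━━━━━━━━━┏━━━━━━━━━━━━━━━━━━━━━┓
gCanvas    ┃ Spreadsheet         ┃
───────────┠─────────────────────┨
    #######┃A1:                  ┃
           ┃       B       C     ┃
           ┃---------------------┃
     *~++++┃  1        0       0 ┃
    * ~..~~┃  2        0       0 ┃
  **  ~~~..┃  3        0       0 ┃
 *    ~~~~~┃  4        0       0 ┃
*###  ~~~~~┃  5        0       0 ┃
  ┏━━━━━━━━┃  6        0       0 ┃
  ┃ Mineswe┃  7        0       0 ┃
  ┠────────┗━━━━━━━━━━━━━━━━━━━━━┛
  ┃■■■■■■■■■■                    ┃
  ┃■■■■■■■■■■                    ┃
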